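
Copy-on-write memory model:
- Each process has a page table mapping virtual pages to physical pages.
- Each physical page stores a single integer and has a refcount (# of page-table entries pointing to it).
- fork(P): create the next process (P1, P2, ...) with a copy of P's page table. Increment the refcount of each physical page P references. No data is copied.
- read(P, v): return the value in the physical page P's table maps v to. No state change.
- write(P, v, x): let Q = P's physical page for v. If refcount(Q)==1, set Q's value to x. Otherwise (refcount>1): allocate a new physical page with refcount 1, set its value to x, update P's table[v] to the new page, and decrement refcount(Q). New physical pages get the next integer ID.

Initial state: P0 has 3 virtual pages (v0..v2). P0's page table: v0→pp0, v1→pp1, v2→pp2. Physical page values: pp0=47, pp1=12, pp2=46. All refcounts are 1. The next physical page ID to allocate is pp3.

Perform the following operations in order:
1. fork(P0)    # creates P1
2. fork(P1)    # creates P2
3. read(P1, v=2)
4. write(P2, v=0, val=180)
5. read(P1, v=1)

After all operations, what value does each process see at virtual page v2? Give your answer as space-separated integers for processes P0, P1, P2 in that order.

Answer: 46 46 46

Derivation:
Op 1: fork(P0) -> P1. 3 ppages; refcounts: pp0:2 pp1:2 pp2:2
Op 2: fork(P1) -> P2. 3 ppages; refcounts: pp0:3 pp1:3 pp2:3
Op 3: read(P1, v2) -> 46. No state change.
Op 4: write(P2, v0, 180). refcount(pp0)=3>1 -> COPY to pp3. 4 ppages; refcounts: pp0:2 pp1:3 pp2:3 pp3:1
Op 5: read(P1, v1) -> 12. No state change.
P0: v2 -> pp2 = 46
P1: v2 -> pp2 = 46
P2: v2 -> pp2 = 46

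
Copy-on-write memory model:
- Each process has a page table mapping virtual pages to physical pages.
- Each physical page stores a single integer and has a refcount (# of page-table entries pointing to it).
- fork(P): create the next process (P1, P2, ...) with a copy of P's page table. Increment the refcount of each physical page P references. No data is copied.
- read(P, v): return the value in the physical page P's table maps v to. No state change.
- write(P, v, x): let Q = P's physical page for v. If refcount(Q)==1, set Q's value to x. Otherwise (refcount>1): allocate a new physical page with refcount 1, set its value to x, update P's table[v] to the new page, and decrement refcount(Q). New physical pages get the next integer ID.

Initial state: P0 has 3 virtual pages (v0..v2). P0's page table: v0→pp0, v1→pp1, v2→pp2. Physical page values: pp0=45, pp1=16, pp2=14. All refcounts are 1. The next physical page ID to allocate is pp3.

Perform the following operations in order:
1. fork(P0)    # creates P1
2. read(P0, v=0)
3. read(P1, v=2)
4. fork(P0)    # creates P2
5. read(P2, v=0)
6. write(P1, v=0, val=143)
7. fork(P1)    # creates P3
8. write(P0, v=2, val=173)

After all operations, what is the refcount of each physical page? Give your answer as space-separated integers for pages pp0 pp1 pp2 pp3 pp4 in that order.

Answer: 2 4 3 2 1

Derivation:
Op 1: fork(P0) -> P1. 3 ppages; refcounts: pp0:2 pp1:2 pp2:2
Op 2: read(P0, v0) -> 45. No state change.
Op 3: read(P1, v2) -> 14. No state change.
Op 4: fork(P0) -> P2. 3 ppages; refcounts: pp0:3 pp1:3 pp2:3
Op 5: read(P2, v0) -> 45. No state change.
Op 6: write(P1, v0, 143). refcount(pp0)=3>1 -> COPY to pp3. 4 ppages; refcounts: pp0:2 pp1:3 pp2:3 pp3:1
Op 7: fork(P1) -> P3. 4 ppages; refcounts: pp0:2 pp1:4 pp2:4 pp3:2
Op 8: write(P0, v2, 173). refcount(pp2)=4>1 -> COPY to pp4. 5 ppages; refcounts: pp0:2 pp1:4 pp2:3 pp3:2 pp4:1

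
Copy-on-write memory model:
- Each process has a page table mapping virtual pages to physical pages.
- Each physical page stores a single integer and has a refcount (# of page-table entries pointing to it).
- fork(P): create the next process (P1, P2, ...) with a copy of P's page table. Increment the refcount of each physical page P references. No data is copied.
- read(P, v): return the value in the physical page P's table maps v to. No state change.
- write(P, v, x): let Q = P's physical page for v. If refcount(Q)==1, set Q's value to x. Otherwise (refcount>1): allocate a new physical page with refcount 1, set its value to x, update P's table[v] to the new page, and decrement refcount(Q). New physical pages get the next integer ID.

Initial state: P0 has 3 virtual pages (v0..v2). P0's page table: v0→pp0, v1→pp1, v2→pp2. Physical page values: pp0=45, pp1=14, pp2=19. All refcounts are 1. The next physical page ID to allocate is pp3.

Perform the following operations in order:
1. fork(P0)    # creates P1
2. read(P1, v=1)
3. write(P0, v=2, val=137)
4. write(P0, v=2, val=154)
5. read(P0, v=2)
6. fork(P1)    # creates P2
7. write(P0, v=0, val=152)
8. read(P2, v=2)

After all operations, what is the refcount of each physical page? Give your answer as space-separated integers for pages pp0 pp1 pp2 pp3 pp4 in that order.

Op 1: fork(P0) -> P1. 3 ppages; refcounts: pp0:2 pp1:2 pp2:2
Op 2: read(P1, v1) -> 14. No state change.
Op 3: write(P0, v2, 137). refcount(pp2)=2>1 -> COPY to pp3. 4 ppages; refcounts: pp0:2 pp1:2 pp2:1 pp3:1
Op 4: write(P0, v2, 154). refcount(pp3)=1 -> write in place. 4 ppages; refcounts: pp0:2 pp1:2 pp2:1 pp3:1
Op 5: read(P0, v2) -> 154. No state change.
Op 6: fork(P1) -> P2. 4 ppages; refcounts: pp0:3 pp1:3 pp2:2 pp3:1
Op 7: write(P0, v0, 152). refcount(pp0)=3>1 -> COPY to pp4. 5 ppages; refcounts: pp0:2 pp1:3 pp2:2 pp3:1 pp4:1
Op 8: read(P2, v2) -> 19. No state change.

Answer: 2 3 2 1 1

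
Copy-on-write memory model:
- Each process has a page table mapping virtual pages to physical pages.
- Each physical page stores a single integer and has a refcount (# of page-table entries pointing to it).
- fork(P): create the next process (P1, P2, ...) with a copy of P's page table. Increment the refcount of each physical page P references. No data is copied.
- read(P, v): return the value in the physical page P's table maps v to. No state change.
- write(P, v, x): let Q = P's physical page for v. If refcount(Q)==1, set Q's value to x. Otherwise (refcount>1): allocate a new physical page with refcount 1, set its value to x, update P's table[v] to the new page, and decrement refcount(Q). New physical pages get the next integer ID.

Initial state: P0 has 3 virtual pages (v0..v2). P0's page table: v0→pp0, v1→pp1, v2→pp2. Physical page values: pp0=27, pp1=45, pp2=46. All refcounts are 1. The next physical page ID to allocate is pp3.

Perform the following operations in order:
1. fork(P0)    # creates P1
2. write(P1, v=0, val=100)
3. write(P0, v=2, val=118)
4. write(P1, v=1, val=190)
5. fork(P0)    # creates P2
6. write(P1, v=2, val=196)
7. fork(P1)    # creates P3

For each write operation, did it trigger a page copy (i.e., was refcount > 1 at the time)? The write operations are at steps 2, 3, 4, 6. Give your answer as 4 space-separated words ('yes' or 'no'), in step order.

Op 1: fork(P0) -> P1. 3 ppages; refcounts: pp0:2 pp1:2 pp2:2
Op 2: write(P1, v0, 100). refcount(pp0)=2>1 -> COPY to pp3. 4 ppages; refcounts: pp0:1 pp1:2 pp2:2 pp3:1
Op 3: write(P0, v2, 118). refcount(pp2)=2>1 -> COPY to pp4. 5 ppages; refcounts: pp0:1 pp1:2 pp2:1 pp3:1 pp4:1
Op 4: write(P1, v1, 190). refcount(pp1)=2>1 -> COPY to pp5. 6 ppages; refcounts: pp0:1 pp1:1 pp2:1 pp3:1 pp4:1 pp5:1
Op 5: fork(P0) -> P2. 6 ppages; refcounts: pp0:2 pp1:2 pp2:1 pp3:1 pp4:2 pp5:1
Op 6: write(P1, v2, 196). refcount(pp2)=1 -> write in place. 6 ppages; refcounts: pp0:2 pp1:2 pp2:1 pp3:1 pp4:2 pp5:1
Op 7: fork(P1) -> P3. 6 ppages; refcounts: pp0:2 pp1:2 pp2:2 pp3:2 pp4:2 pp5:2

yes yes yes no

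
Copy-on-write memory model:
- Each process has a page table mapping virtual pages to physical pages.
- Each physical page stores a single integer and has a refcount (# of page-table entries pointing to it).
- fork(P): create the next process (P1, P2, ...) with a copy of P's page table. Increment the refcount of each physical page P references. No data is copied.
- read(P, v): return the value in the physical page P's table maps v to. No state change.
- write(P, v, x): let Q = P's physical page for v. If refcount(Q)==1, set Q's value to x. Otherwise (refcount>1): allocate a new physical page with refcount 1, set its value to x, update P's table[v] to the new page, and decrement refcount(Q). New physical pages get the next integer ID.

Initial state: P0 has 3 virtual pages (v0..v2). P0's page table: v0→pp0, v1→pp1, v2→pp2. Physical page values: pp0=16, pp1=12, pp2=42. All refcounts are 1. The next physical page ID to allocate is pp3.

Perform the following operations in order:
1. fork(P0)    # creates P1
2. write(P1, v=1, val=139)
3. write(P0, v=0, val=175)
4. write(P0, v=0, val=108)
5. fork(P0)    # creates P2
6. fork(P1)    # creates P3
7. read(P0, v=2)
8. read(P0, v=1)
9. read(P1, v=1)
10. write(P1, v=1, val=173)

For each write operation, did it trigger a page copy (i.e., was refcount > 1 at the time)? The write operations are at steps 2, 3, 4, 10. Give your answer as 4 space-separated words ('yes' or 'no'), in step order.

Op 1: fork(P0) -> P1. 3 ppages; refcounts: pp0:2 pp1:2 pp2:2
Op 2: write(P1, v1, 139). refcount(pp1)=2>1 -> COPY to pp3. 4 ppages; refcounts: pp0:2 pp1:1 pp2:2 pp3:1
Op 3: write(P0, v0, 175). refcount(pp0)=2>1 -> COPY to pp4. 5 ppages; refcounts: pp0:1 pp1:1 pp2:2 pp3:1 pp4:1
Op 4: write(P0, v0, 108). refcount(pp4)=1 -> write in place. 5 ppages; refcounts: pp0:1 pp1:1 pp2:2 pp3:1 pp4:1
Op 5: fork(P0) -> P2. 5 ppages; refcounts: pp0:1 pp1:2 pp2:3 pp3:1 pp4:2
Op 6: fork(P1) -> P3. 5 ppages; refcounts: pp0:2 pp1:2 pp2:4 pp3:2 pp4:2
Op 7: read(P0, v2) -> 42. No state change.
Op 8: read(P0, v1) -> 12. No state change.
Op 9: read(P1, v1) -> 139. No state change.
Op 10: write(P1, v1, 173). refcount(pp3)=2>1 -> COPY to pp5. 6 ppages; refcounts: pp0:2 pp1:2 pp2:4 pp3:1 pp4:2 pp5:1

yes yes no yes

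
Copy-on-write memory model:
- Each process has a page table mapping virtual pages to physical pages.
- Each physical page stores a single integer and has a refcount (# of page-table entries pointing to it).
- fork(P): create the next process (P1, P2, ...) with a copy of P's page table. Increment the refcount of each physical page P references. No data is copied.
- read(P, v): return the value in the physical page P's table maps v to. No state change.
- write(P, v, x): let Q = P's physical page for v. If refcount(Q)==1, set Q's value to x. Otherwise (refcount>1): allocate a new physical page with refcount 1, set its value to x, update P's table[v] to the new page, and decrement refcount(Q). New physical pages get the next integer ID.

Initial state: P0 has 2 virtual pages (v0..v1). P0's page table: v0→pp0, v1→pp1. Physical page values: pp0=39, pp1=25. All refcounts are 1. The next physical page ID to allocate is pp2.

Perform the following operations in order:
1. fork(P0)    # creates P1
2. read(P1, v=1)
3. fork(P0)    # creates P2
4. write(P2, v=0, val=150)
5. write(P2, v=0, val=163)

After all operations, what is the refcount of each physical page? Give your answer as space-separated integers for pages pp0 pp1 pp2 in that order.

Answer: 2 3 1

Derivation:
Op 1: fork(P0) -> P1. 2 ppages; refcounts: pp0:2 pp1:2
Op 2: read(P1, v1) -> 25. No state change.
Op 3: fork(P0) -> P2. 2 ppages; refcounts: pp0:3 pp1:3
Op 4: write(P2, v0, 150). refcount(pp0)=3>1 -> COPY to pp2. 3 ppages; refcounts: pp0:2 pp1:3 pp2:1
Op 5: write(P2, v0, 163). refcount(pp2)=1 -> write in place. 3 ppages; refcounts: pp0:2 pp1:3 pp2:1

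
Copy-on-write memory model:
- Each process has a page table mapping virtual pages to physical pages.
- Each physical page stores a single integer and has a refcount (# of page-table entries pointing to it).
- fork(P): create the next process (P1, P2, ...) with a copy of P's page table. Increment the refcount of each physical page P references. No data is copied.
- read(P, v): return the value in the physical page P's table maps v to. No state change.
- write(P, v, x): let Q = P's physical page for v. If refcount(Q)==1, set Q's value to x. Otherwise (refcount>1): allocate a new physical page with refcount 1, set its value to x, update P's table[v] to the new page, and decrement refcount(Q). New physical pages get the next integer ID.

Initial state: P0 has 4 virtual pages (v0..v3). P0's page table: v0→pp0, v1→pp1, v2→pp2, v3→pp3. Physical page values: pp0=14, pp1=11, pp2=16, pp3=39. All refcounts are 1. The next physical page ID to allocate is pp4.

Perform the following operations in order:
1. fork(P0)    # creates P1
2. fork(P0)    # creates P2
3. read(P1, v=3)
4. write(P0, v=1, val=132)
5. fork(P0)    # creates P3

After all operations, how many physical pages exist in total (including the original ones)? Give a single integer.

Answer: 5

Derivation:
Op 1: fork(P0) -> P1. 4 ppages; refcounts: pp0:2 pp1:2 pp2:2 pp3:2
Op 2: fork(P0) -> P2. 4 ppages; refcounts: pp0:3 pp1:3 pp2:3 pp3:3
Op 3: read(P1, v3) -> 39. No state change.
Op 4: write(P0, v1, 132). refcount(pp1)=3>1 -> COPY to pp4. 5 ppages; refcounts: pp0:3 pp1:2 pp2:3 pp3:3 pp4:1
Op 5: fork(P0) -> P3. 5 ppages; refcounts: pp0:4 pp1:2 pp2:4 pp3:4 pp4:2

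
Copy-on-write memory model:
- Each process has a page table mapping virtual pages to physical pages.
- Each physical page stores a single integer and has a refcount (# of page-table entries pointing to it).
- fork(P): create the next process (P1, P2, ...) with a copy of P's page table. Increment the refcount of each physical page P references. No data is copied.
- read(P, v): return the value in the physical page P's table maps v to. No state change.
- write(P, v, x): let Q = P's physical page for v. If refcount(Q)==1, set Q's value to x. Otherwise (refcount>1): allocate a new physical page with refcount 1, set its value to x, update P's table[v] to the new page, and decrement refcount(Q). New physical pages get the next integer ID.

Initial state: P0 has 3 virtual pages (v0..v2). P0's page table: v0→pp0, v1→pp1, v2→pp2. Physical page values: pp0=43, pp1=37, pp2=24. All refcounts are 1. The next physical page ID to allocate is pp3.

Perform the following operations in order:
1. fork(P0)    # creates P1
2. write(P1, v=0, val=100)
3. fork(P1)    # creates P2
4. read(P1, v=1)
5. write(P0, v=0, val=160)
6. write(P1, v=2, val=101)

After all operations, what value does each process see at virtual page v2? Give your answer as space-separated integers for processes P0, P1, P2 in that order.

Answer: 24 101 24

Derivation:
Op 1: fork(P0) -> P1. 3 ppages; refcounts: pp0:2 pp1:2 pp2:2
Op 2: write(P1, v0, 100). refcount(pp0)=2>1 -> COPY to pp3. 4 ppages; refcounts: pp0:1 pp1:2 pp2:2 pp3:1
Op 3: fork(P1) -> P2. 4 ppages; refcounts: pp0:1 pp1:3 pp2:3 pp3:2
Op 4: read(P1, v1) -> 37. No state change.
Op 5: write(P0, v0, 160). refcount(pp0)=1 -> write in place. 4 ppages; refcounts: pp0:1 pp1:3 pp2:3 pp3:2
Op 6: write(P1, v2, 101). refcount(pp2)=3>1 -> COPY to pp4. 5 ppages; refcounts: pp0:1 pp1:3 pp2:2 pp3:2 pp4:1
P0: v2 -> pp2 = 24
P1: v2 -> pp4 = 101
P2: v2 -> pp2 = 24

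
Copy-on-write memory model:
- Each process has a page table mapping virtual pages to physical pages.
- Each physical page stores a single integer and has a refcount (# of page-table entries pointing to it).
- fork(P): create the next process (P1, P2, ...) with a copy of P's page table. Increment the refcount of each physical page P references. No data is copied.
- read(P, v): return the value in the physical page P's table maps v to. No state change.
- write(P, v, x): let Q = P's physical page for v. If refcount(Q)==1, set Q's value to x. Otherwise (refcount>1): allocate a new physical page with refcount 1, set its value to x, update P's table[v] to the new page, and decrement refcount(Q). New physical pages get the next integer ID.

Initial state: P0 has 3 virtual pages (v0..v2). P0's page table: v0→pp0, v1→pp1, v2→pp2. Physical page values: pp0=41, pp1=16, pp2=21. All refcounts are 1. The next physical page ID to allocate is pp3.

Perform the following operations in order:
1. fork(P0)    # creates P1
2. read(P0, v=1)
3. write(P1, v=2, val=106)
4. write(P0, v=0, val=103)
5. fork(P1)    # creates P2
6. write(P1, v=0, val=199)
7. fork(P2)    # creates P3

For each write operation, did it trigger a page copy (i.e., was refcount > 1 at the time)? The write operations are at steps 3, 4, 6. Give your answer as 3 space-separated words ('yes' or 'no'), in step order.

Op 1: fork(P0) -> P1. 3 ppages; refcounts: pp0:2 pp1:2 pp2:2
Op 2: read(P0, v1) -> 16. No state change.
Op 3: write(P1, v2, 106). refcount(pp2)=2>1 -> COPY to pp3. 4 ppages; refcounts: pp0:2 pp1:2 pp2:1 pp3:1
Op 4: write(P0, v0, 103). refcount(pp0)=2>1 -> COPY to pp4. 5 ppages; refcounts: pp0:1 pp1:2 pp2:1 pp3:1 pp4:1
Op 5: fork(P1) -> P2. 5 ppages; refcounts: pp0:2 pp1:3 pp2:1 pp3:2 pp4:1
Op 6: write(P1, v0, 199). refcount(pp0)=2>1 -> COPY to pp5. 6 ppages; refcounts: pp0:1 pp1:3 pp2:1 pp3:2 pp4:1 pp5:1
Op 7: fork(P2) -> P3. 6 ppages; refcounts: pp0:2 pp1:4 pp2:1 pp3:3 pp4:1 pp5:1

yes yes yes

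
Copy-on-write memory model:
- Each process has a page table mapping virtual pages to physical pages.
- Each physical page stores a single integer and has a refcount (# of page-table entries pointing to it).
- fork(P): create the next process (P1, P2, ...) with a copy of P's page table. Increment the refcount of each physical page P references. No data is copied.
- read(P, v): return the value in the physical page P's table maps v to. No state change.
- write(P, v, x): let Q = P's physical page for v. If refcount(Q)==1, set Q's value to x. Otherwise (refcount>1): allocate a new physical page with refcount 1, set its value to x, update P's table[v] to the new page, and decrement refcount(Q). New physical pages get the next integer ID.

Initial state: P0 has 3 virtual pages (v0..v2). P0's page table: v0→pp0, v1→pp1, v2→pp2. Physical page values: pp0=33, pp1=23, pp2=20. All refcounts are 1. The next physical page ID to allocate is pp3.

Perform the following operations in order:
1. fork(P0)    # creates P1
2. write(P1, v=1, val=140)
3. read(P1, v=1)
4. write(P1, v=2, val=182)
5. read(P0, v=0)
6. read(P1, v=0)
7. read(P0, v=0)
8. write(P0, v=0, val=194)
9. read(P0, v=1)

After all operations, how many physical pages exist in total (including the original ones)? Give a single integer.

Answer: 6

Derivation:
Op 1: fork(P0) -> P1. 3 ppages; refcounts: pp0:2 pp1:2 pp2:2
Op 2: write(P1, v1, 140). refcount(pp1)=2>1 -> COPY to pp3. 4 ppages; refcounts: pp0:2 pp1:1 pp2:2 pp3:1
Op 3: read(P1, v1) -> 140. No state change.
Op 4: write(P1, v2, 182). refcount(pp2)=2>1 -> COPY to pp4. 5 ppages; refcounts: pp0:2 pp1:1 pp2:1 pp3:1 pp4:1
Op 5: read(P0, v0) -> 33. No state change.
Op 6: read(P1, v0) -> 33. No state change.
Op 7: read(P0, v0) -> 33. No state change.
Op 8: write(P0, v0, 194). refcount(pp0)=2>1 -> COPY to pp5. 6 ppages; refcounts: pp0:1 pp1:1 pp2:1 pp3:1 pp4:1 pp5:1
Op 9: read(P0, v1) -> 23. No state change.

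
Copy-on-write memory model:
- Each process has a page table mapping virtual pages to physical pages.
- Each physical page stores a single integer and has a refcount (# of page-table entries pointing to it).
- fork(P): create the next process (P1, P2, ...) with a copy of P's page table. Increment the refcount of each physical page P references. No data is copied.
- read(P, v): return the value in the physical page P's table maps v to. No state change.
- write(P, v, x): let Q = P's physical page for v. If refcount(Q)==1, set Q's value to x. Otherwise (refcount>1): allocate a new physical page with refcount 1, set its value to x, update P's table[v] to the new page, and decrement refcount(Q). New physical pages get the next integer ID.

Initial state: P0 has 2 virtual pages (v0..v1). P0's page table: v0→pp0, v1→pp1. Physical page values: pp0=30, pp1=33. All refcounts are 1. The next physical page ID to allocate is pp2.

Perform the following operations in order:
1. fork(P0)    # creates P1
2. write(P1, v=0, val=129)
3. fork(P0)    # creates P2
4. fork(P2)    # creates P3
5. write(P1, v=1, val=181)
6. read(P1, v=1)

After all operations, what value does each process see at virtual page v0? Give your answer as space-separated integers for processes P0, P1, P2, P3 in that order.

Answer: 30 129 30 30

Derivation:
Op 1: fork(P0) -> P1. 2 ppages; refcounts: pp0:2 pp1:2
Op 2: write(P1, v0, 129). refcount(pp0)=2>1 -> COPY to pp2. 3 ppages; refcounts: pp0:1 pp1:2 pp2:1
Op 3: fork(P0) -> P2. 3 ppages; refcounts: pp0:2 pp1:3 pp2:1
Op 4: fork(P2) -> P3. 3 ppages; refcounts: pp0:3 pp1:4 pp2:1
Op 5: write(P1, v1, 181). refcount(pp1)=4>1 -> COPY to pp3. 4 ppages; refcounts: pp0:3 pp1:3 pp2:1 pp3:1
Op 6: read(P1, v1) -> 181. No state change.
P0: v0 -> pp0 = 30
P1: v0 -> pp2 = 129
P2: v0 -> pp0 = 30
P3: v0 -> pp0 = 30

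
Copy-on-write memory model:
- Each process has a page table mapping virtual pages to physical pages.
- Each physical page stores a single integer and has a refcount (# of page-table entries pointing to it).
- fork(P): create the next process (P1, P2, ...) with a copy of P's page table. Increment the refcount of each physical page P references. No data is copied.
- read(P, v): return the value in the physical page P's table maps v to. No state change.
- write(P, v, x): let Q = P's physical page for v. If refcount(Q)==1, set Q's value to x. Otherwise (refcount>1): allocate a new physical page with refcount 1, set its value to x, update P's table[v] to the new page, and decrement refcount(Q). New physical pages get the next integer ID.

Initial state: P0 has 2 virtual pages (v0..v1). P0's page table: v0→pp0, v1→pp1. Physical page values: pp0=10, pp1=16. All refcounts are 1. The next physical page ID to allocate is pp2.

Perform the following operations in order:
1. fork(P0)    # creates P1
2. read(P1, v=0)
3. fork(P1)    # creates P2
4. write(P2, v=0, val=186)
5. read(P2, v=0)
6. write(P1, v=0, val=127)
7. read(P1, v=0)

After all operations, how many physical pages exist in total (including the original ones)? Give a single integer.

Answer: 4

Derivation:
Op 1: fork(P0) -> P1. 2 ppages; refcounts: pp0:2 pp1:2
Op 2: read(P1, v0) -> 10. No state change.
Op 3: fork(P1) -> P2. 2 ppages; refcounts: pp0:3 pp1:3
Op 4: write(P2, v0, 186). refcount(pp0)=3>1 -> COPY to pp2. 3 ppages; refcounts: pp0:2 pp1:3 pp2:1
Op 5: read(P2, v0) -> 186. No state change.
Op 6: write(P1, v0, 127). refcount(pp0)=2>1 -> COPY to pp3. 4 ppages; refcounts: pp0:1 pp1:3 pp2:1 pp3:1
Op 7: read(P1, v0) -> 127. No state change.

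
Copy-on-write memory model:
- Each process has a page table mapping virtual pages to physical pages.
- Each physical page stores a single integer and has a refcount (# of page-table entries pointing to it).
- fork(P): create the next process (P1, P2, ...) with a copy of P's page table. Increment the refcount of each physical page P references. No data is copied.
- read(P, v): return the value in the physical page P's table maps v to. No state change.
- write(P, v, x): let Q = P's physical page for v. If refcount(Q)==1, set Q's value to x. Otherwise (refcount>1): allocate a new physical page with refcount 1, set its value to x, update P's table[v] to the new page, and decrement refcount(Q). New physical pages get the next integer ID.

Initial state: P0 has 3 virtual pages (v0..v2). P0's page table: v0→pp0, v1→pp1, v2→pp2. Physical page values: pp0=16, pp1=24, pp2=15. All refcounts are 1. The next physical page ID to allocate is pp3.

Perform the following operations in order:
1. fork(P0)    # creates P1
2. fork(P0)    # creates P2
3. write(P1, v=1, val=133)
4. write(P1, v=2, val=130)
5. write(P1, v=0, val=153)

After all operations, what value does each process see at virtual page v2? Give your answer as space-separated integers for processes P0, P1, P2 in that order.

Answer: 15 130 15

Derivation:
Op 1: fork(P0) -> P1. 3 ppages; refcounts: pp0:2 pp1:2 pp2:2
Op 2: fork(P0) -> P2. 3 ppages; refcounts: pp0:3 pp1:3 pp2:3
Op 3: write(P1, v1, 133). refcount(pp1)=3>1 -> COPY to pp3. 4 ppages; refcounts: pp0:3 pp1:2 pp2:3 pp3:1
Op 4: write(P1, v2, 130). refcount(pp2)=3>1 -> COPY to pp4. 5 ppages; refcounts: pp0:3 pp1:2 pp2:2 pp3:1 pp4:1
Op 5: write(P1, v0, 153). refcount(pp0)=3>1 -> COPY to pp5. 6 ppages; refcounts: pp0:2 pp1:2 pp2:2 pp3:1 pp4:1 pp5:1
P0: v2 -> pp2 = 15
P1: v2 -> pp4 = 130
P2: v2 -> pp2 = 15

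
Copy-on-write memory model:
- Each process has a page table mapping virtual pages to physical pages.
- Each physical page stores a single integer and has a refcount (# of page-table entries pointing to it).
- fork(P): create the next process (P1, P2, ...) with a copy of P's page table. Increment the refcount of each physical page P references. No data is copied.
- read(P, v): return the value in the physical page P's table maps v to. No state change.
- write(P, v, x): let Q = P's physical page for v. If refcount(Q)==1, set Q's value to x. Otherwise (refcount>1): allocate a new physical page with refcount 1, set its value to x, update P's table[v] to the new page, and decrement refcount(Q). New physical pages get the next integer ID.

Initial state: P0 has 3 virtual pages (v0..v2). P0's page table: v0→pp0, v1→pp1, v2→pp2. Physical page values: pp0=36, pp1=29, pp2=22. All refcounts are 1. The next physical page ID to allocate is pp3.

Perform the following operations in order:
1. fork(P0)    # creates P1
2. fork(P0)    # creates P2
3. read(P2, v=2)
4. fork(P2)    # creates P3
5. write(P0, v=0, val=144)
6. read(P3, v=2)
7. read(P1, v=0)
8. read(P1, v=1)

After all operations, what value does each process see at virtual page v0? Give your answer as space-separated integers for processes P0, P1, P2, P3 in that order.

Answer: 144 36 36 36

Derivation:
Op 1: fork(P0) -> P1. 3 ppages; refcounts: pp0:2 pp1:2 pp2:2
Op 2: fork(P0) -> P2. 3 ppages; refcounts: pp0:3 pp1:3 pp2:3
Op 3: read(P2, v2) -> 22. No state change.
Op 4: fork(P2) -> P3. 3 ppages; refcounts: pp0:4 pp1:4 pp2:4
Op 5: write(P0, v0, 144). refcount(pp0)=4>1 -> COPY to pp3. 4 ppages; refcounts: pp0:3 pp1:4 pp2:4 pp3:1
Op 6: read(P3, v2) -> 22. No state change.
Op 7: read(P1, v0) -> 36. No state change.
Op 8: read(P1, v1) -> 29. No state change.
P0: v0 -> pp3 = 144
P1: v0 -> pp0 = 36
P2: v0 -> pp0 = 36
P3: v0 -> pp0 = 36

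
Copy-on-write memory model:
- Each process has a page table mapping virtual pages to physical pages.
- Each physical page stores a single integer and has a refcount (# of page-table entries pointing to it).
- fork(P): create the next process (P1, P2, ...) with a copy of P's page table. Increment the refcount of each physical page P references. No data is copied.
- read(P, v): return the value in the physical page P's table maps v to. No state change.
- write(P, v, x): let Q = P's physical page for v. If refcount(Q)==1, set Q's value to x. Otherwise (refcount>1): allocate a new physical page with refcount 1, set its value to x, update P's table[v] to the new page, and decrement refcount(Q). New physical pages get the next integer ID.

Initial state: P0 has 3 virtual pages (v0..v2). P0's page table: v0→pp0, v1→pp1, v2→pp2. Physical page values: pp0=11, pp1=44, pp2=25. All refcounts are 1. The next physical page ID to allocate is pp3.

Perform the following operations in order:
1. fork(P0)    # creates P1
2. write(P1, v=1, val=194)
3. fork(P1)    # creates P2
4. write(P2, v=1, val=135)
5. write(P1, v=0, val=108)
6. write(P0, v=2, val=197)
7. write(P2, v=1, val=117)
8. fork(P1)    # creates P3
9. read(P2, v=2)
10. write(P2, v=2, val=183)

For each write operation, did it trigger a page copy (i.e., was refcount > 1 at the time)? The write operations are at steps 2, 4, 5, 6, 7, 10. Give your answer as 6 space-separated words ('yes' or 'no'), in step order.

Op 1: fork(P0) -> P1. 3 ppages; refcounts: pp0:2 pp1:2 pp2:2
Op 2: write(P1, v1, 194). refcount(pp1)=2>1 -> COPY to pp3. 4 ppages; refcounts: pp0:2 pp1:1 pp2:2 pp3:1
Op 3: fork(P1) -> P2. 4 ppages; refcounts: pp0:3 pp1:1 pp2:3 pp3:2
Op 4: write(P2, v1, 135). refcount(pp3)=2>1 -> COPY to pp4. 5 ppages; refcounts: pp0:3 pp1:1 pp2:3 pp3:1 pp4:1
Op 5: write(P1, v0, 108). refcount(pp0)=3>1 -> COPY to pp5. 6 ppages; refcounts: pp0:2 pp1:1 pp2:3 pp3:1 pp4:1 pp5:1
Op 6: write(P0, v2, 197). refcount(pp2)=3>1 -> COPY to pp6. 7 ppages; refcounts: pp0:2 pp1:1 pp2:2 pp3:1 pp4:1 pp5:1 pp6:1
Op 7: write(P2, v1, 117). refcount(pp4)=1 -> write in place. 7 ppages; refcounts: pp0:2 pp1:1 pp2:2 pp3:1 pp4:1 pp5:1 pp6:1
Op 8: fork(P1) -> P3. 7 ppages; refcounts: pp0:2 pp1:1 pp2:3 pp3:2 pp4:1 pp5:2 pp6:1
Op 9: read(P2, v2) -> 25. No state change.
Op 10: write(P2, v2, 183). refcount(pp2)=3>1 -> COPY to pp7. 8 ppages; refcounts: pp0:2 pp1:1 pp2:2 pp3:2 pp4:1 pp5:2 pp6:1 pp7:1

yes yes yes yes no yes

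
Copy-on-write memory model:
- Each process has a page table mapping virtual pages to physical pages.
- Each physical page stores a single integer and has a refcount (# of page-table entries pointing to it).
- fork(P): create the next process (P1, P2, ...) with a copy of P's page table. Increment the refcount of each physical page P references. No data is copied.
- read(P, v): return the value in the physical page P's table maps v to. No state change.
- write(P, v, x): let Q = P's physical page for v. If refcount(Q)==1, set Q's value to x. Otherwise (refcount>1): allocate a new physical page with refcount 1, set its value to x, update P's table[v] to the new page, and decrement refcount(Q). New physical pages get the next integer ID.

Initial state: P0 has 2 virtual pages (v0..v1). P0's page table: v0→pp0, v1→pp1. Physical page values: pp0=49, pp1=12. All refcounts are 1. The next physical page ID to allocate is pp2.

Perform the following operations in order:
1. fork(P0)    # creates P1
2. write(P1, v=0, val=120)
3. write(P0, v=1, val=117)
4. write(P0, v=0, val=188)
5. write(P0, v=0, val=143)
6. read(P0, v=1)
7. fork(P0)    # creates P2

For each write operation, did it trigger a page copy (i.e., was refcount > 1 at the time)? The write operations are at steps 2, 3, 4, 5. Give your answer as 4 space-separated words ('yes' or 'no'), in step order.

Op 1: fork(P0) -> P1. 2 ppages; refcounts: pp0:2 pp1:2
Op 2: write(P1, v0, 120). refcount(pp0)=2>1 -> COPY to pp2. 3 ppages; refcounts: pp0:1 pp1:2 pp2:1
Op 3: write(P0, v1, 117). refcount(pp1)=2>1 -> COPY to pp3. 4 ppages; refcounts: pp0:1 pp1:1 pp2:1 pp3:1
Op 4: write(P0, v0, 188). refcount(pp0)=1 -> write in place. 4 ppages; refcounts: pp0:1 pp1:1 pp2:1 pp3:1
Op 5: write(P0, v0, 143). refcount(pp0)=1 -> write in place. 4 ppages; refcounts: pp0:1 pp1:1 pp2:1 pp3:1
Op 6: read(P0, v1) -> 117. No state change.
Op 7: fork(P0) -> P2. 4 ppages; refcounts: pp0:2 pp1:1 pp2:1 pp3:2

yes yes no no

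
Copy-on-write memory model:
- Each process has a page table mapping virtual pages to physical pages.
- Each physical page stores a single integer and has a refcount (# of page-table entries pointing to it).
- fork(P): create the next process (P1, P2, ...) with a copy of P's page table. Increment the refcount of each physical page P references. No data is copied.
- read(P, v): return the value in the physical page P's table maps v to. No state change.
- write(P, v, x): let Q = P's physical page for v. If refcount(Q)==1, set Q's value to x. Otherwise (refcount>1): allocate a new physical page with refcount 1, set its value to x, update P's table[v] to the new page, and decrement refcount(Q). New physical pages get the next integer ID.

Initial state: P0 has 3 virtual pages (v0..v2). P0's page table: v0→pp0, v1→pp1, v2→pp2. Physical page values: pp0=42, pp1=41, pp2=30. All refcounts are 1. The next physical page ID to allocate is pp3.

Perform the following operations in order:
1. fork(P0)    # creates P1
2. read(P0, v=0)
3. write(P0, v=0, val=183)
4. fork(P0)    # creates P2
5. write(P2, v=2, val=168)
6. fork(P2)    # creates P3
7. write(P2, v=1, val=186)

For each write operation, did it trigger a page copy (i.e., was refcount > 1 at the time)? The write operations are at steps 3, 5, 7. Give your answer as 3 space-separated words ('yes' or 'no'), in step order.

Op 1: fork(P0) -> P1. 3 ppages; refcounts: pp0:2 pp1:2 pp2:2
Op 2: read(P0, v0) -> 42. No state change.
Op 3: write(P0, v0, 183). refcount(pp0)=2>1 -> COPY to pp3. 4 ppages; refcounts: pp0:1 pp1:2 pp2:2 pp3:1
Op 4: fork(P0) -> P2. 4 ppages; refcounts: pp0:1 pp1:3 pp2:3 pp3:2
Op 5: write(P2, v2, 168). refcount(pp2)=3>1 -> COPY to pp4. 5 ppages; refcounts: pp0:1 pp1:3 pp2:2 pp3:2 pp4:1
Op 6: fork(P2) -> P3. 5 ppages; refcounts: pp0:1 pp1:4 pp2:2 pp3:3 pp4:2
Op 7: write(P2, v1, 186). refcount(pp1)=4>1 -> COPY to pp5. 6 ppages; refcounts: pp0:1 pp1:3 pp2:2 pp3:3 pp4:2 pp5:1

yes yes yes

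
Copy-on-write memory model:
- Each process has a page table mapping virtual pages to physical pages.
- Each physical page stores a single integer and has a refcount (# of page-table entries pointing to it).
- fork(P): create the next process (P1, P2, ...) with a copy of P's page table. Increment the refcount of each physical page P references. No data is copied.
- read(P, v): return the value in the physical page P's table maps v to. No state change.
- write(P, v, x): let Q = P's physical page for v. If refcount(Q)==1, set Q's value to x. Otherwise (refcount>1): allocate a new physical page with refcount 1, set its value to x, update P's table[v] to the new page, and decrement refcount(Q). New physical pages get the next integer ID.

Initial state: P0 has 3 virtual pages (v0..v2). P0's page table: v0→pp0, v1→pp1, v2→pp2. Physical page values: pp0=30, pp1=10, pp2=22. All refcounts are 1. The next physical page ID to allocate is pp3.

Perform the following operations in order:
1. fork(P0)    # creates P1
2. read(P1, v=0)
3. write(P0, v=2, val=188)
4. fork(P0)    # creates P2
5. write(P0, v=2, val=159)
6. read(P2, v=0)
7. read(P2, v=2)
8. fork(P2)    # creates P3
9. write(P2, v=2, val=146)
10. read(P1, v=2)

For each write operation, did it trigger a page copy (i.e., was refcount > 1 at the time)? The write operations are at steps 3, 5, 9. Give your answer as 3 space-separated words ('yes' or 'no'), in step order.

Op 1: fork(P0) -> P1. 3 ppages; refcounts: pp0:2 pp1:2 pp2:2
Op 2: read(P1, v0) -> 30. No state change.
Op 3: write(P0, v2, 188). refcount(pp2)=2>1 -> COPY to pp3. 4 ppages; refcounts: pp0:2 pp1:2 pp2:1 pp3:1
Op 4: fork(P0) -> P2. 4 ppages; refcounts: pp0:3 pp1:3 pp2:1 pp3:2
Op 5: write(P0, v2, 159). refcount(pp3)=2>1 -> COPY to pp4. 5 ppages; refcounts: pp0:3 pp1:3 pp2:1 pp3:1 pp4:1
Op 6: read(P2, v0) -> 30. No state change.
Op 7: read(P2, v2) -> 188. No state change.
Op 8: fork(P2) -> P3. 5 ppages; refcounts: pp0:4 pp1:4 pp2:1 pp3:2 pp4:1
Op 9: write(P2, v2, 146). refcount(pp3)=2>1 -> COPY to pp5. 6 ppages; refcounts: pp0:4 pp1:4 pp2:1 pp3:1 pp4:1 pp5:1
Op 10: read(P1, v2) -> 22. No state change.

yes yes yes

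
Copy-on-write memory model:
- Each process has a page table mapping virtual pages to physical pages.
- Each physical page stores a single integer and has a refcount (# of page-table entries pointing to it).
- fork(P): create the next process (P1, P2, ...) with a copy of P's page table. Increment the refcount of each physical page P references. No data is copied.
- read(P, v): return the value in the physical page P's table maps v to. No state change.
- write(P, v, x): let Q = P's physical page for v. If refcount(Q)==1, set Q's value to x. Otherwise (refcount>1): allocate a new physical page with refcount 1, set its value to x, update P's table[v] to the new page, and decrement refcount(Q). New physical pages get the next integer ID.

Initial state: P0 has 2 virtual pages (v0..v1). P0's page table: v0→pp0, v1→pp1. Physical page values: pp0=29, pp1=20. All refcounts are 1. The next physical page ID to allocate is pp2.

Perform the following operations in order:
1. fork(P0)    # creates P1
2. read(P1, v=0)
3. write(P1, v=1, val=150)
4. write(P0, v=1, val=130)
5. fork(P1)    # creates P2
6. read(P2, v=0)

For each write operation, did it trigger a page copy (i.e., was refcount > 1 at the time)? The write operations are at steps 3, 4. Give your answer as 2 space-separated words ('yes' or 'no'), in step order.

Op 1: fork(P0) -> P1. 2 ppages; refcounts: pp0:2 pp1:2
Op 2: read(P1, v0) -> 29. No state change.
Op 3: write(P1, v1, 150). refcount(pp1)=2>1 -> COPY to pp2. 3 ppages; refcounts: pp0:2 pp1:1 pp2:1
Op 4: write(P0, v1, 130). refcount(pp1)=1 -> write in place. 3 ppages; refcounts: pp0:2 pp1:1 pp2:1
Op 5: fork(P1) -> P2. 3 ppages; refcounts: pp0:3 pp1:1 pp2:2
Op 6: read(P2, v0) -> 29. No state change.

yes no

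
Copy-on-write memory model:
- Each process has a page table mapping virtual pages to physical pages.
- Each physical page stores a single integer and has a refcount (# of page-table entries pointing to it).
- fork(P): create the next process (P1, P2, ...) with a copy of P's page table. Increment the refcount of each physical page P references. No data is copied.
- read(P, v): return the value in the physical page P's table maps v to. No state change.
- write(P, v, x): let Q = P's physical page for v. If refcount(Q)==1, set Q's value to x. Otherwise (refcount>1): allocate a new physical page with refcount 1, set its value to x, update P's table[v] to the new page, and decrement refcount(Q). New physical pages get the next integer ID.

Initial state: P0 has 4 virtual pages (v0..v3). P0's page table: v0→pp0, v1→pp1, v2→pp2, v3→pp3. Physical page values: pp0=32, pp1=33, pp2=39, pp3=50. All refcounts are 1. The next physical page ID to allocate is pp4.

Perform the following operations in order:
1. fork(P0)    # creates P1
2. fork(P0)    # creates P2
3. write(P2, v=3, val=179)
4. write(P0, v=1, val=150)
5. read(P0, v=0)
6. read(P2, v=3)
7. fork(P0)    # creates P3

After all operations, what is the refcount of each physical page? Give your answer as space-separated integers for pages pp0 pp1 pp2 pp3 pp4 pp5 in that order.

Op 1: fork(P0) -> P1. 4 ppages; refcounts: pp0:2 pp1:2 pp2:2 pp3:2
Op 2: fork(P0) -> P2. 4 ppages; refcounts: pp0:3 pp1:3 pp2:3 pp3:3
Op 3: write(P2, v3, 179). refcount(pp3)=3>1 -> COPY to pp4. 5 ppages; refcounts: pp0:3 pp1:3 pp2:3 pp3:2 pp4:1
Op 4: write(P0, v1, 150). refcount(pp1)=3>1 -> COPY to pp5. 6 ppages; refcounts: pp0:3 pp1:2 pp2:3 pp3:2 pp4:1 pp5:1
Op 5: read(P0, v0) -> 32. No state change.
Op 6: read(P2, v3) -> 179. No state change.
Op 7: fork(P0) -> P3. 6 ppages; refcounts: pp0:4 pp1:2 pp2:4 pp3:3 pp4:1 pp5:2

Answer: 4 2 4 3 1 2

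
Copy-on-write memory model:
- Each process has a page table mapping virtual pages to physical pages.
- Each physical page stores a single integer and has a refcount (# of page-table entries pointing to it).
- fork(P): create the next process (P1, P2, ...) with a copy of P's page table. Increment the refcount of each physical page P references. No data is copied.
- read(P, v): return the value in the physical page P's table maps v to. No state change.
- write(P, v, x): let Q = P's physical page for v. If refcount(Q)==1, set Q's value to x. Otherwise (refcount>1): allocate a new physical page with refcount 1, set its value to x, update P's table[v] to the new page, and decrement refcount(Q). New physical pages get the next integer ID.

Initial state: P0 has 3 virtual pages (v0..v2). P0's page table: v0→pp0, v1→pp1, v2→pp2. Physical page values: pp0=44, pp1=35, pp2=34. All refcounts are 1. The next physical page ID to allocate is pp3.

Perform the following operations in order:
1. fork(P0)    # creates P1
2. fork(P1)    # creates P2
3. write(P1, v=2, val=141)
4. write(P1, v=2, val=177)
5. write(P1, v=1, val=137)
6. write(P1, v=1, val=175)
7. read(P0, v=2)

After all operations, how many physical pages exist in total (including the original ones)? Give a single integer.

Answer: 5

Derivation:
Op 1: fork(P0) -> P1. 3 ppages; refcounts: pp0:2 pp1:2 pp2:2
Op 2: fork(P1) -> P2. 3 ppages; refcounts: pp0:3 pp1:3 pp2:3
Op 3: write(P1, v2, 141). refcount(pp2)=3>1 -> COPY to pp3. 4 ppages; refcounts: pp0:3 pp1:3 pp2:2 pp3:1
Op 4: write(P1, v2, 177). refcount(pp3)=1 -> write in place. 4 ppages; refcounts: pp0:3 pp1:3 pp2:2 pp3:1
Op 5: write(P1, v1, 137). refcount(pp1)=3>1 -> COPY to pp4. 5 ppages; refcounts: pp0:3 pp1:2 pp2:2 pp3:1 pp4:1
Op 6: write(P1, v1, 175). refcount(pp4)=1 -> write in place. 5 ppages; refcounts: pp0:3 pp1:2 pp2:2 pp3:1 pp4:1
Op 7: read(P0, v2) -> 34. No state change.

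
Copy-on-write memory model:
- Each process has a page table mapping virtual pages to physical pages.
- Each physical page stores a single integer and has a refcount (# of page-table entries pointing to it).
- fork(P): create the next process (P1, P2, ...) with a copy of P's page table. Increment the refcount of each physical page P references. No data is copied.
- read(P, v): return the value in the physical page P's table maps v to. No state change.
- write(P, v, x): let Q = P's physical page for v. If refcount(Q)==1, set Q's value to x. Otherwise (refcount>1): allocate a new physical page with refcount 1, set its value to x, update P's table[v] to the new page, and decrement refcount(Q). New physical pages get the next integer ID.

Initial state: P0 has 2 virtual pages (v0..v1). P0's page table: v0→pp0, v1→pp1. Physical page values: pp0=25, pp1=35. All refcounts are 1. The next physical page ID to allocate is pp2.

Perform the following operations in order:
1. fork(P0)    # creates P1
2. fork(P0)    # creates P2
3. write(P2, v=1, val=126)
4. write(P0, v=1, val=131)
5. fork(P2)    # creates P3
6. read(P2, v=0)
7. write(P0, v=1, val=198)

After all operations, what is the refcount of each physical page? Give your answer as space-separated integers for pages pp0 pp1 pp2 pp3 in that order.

Answer: 4 1 2 1

Derivation:
Op 1: fork(P0) -> P1. 2 ppages; refcounts: pp0:2 pp1:2
Op 2: fork(P0) -> P2. 2 ppages; refcounts: pp0:3 pp1:3
Op 3: write(P2, v1, 126). refcount(pp1)=3>1 -> COPY to pp2. 3 ppages; refcounts: pp0:3 pp1:2 pp2:1
Op 4: write(P0, v1, 131). refcount(pp1)=2>1 -> COPY to pp3. 4 ppages; refcounts: pp0:3 pp1:1 pp2:1 pp3:1
Op 5: fork(P2) -> P3. 4 ppages; refcounts: pp0:4 pp1:1 pp2:2 pp3:1
Op 6: read(P2, v0) -> 25. No state change.
Op 7: write(P0, v1, 198). refcount(pp3)=1 -> write in place. 4 ppages; refcounts: pp0:4 pp1:1 pp2:2 pp3:1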